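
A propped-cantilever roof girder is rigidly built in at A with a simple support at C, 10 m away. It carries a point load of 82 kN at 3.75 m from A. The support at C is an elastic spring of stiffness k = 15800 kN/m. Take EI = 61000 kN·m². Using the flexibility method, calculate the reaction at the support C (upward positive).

Release the roller at C. Primary structure: cantilever fixed at A.
Free-end deflection of the primary structure under the applied loading (downward +):
  point load 82 at a = 3.75: Pa²(3L − a)/(6EI) = 5045/EI
Flexibility coefficient — unit upward force at C: δ_{CC} = L³/(3EI) = 333.3/EI.
With EI = 61000 kN·m²: δ_0 = 0.082704 m and δ_{CC} = 0.005464 m/kN.
Compatibility — the spring shortens by R_C/k under the reaction it provides: δ_0 − R_C·δ_{CC} = R_C/k. With 1/k = 0.000063 m/kN, R_C = δ_0 / (δ_{CC} + 1/k) = 0.082704 / (0.005464 + 0.000063) = 14.96 kN.

R_C = 14.96 kN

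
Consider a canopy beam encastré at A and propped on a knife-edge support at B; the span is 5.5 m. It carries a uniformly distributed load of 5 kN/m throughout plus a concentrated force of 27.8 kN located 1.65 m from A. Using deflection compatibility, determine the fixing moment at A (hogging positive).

Choose R_B as the redundant. The primary structure is the cantilever fixed at A.
Deflection at B on the released cantilever, summing each load's contribution:
  UDL 5: wL⁴/(8EI) = 571.9/EI
  point load 27.8 at a = 1.65: Pa²(3L − a)/(6EI) = 187.3/EI
  δ_0 = 759.2/EI
Tip deflection under a unit load at B: L³/(3EI) = 55.46/EI.
The prop prevents deflection at B: R_B = δ_0/δ_{BB} = 759.2/55.46 = 13.69 kN.
Moment equilibrium about A: M_A = Σ(load moments about A) − R_B·L = 121.5 − 13.69×5.5 = 46.2 kN·m.

M_A = 46.2 kN·m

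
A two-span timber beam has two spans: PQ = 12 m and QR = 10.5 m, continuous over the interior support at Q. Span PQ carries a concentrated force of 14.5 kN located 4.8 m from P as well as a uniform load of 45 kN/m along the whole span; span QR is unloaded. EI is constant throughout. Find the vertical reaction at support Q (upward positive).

R_Q = 355.7 kN

Release continuity at Q by inserting a hinge; the redundant is the internal moment M_Q. The primary structure is two simply-supported spans PQ and QR.
Discontinuity in slope at Q on the released structure — sum the simple-span end rotations:
  span PQ: point load 14.5 at a = 4.8: Pab(L + a)/(6LEI) = 116.9/EI
  span PQ: UDL 45: wL³/(24EI) = 3240/EI
  relative rotation θ_0 = (3357 + 0)/EI = 3357/EI
A unit hogging moment at Q produces rotation L₁/(3EI) + L₂/(3EI) = 7.5/EI.
Slope continuity at Q: θ_0 = M_Q·7.5/EI, so M_Q = 3357/7.5 = 447.6 kN·m (hogging).
Span PQ, ΣM about P with M_Q applied at Q: R_Q^{PQ}·12 = 3310 + 447.6, so R_Q^{PQ} = 313.1 kN and R_P = 554.5 − 313.1 = 241.4 kN.
Span QR, ΣM about R: R_Q^{QR}·10.5 = 0 + 447.6, so R_Q^{QR} = 42.63 kN and R_R = 0 − 42.63 = -42.63 kN.
R_Q = 313.1 + 42.63 = 355.7 kN.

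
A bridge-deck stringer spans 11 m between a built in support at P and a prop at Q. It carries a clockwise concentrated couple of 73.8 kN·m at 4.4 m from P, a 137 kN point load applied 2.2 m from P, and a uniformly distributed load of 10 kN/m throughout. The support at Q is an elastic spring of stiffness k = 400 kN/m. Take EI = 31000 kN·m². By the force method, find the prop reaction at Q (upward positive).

Release the roller at Q. Primary structure: cantilever fixed at P.
Primary-structure tip deflection at Q by superposition:
  clockwise couple 73.8 at a = 4.4: M₀a(2L − a)/(2EI) = 2858/EI
  point load 137 at a = 2.2: Pa²(3L − a)/(6EI) = 3404/EI
  UDL 10: wL⁴/(8EI) = 18301/EI
  δ_0 = 24563/EI
Tip deflection under a unit load at Q: L³/(3EI) = 443.7/EI.
With EI = 31000 kN·m²: δ_0 = 0.79234 m and δ_{QQ} = 0.014312 m/kN.
Compatibility — the spring shortens by R_Q/k under the reaction it provides: δ_0 − R_Q·δ_{QQ} = R_Q/k. With 1/k = 0.0025 m/kN, R_Q = δ_0 / (δ_{QQ} + 1/k) = 0.79234 / (0.014312 + 0.0025) = 47.13 kN.

R_Q = 47.13 kN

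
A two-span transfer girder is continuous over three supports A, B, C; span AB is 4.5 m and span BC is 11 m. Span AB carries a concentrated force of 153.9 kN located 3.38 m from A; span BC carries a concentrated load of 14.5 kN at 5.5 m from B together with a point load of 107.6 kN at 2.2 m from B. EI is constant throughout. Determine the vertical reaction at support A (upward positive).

R_A = -0.6049 kN

Take M_B as the redundant. Released structure: two simple spans AB and BC with a hinge at B.
End slopes at the hinge B, treating each span as simply supported:
  span AB: point load 153.9 at a = 3.38: Pab(L + a)/(6LEI) = 170/EI
  span BC: point load 14.5 at a = 5.5: Pab(L + b)/(6LEI) = 109.7/EI
  span BC: point load 107.6 at a = 2.2: Pab(L + b)/(6LEI) = 624.9/EI
  relative rotation θ_0 = (170 + 734.6)/EI = 904.6/EI
A unit hogging moment at B produces rotation L₁/(3EI) + L₂/(3EI) = 5.167/EI.
Compatibility: M_B·(L₁+L₂)/(3EI) = θ_0, giving M_B = 175.1 kN·m (hogging).
Span AB, ΣM about A with M_B applied at B: R_B^{AB}·4.5 = 520.2 + 175.1, so R_B^{AB} = 154.5 kN and R_A = 153.9 − 154.5 = -0.6049 kN.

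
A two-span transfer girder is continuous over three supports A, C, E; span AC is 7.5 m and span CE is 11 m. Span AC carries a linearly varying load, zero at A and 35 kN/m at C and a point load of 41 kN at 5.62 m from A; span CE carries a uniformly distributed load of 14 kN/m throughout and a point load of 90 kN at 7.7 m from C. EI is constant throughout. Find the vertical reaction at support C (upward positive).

Release continuity at C by inserting a hinge; the redundant is the internal moment M_C. The primary structure is two simply-supported spans AC and CE.
Discontinuity in slope at C on the released structure — sum the simple-span end rotations:
  span AC: triangular load, peak 35: w₀L³/(45EI) = 328.1/EI
  span AC: point load 41 at a = 5.62: Pab(L + a)/(6LEI) = 126.3/EI
  span CE: UDL 14: wL³/(24EI) = 776.4/EI
  span CE: point load 90 at a = 7.7: Pab(L + b)/(6LEI) = 495.5/EI
  relative rotation θ_0 = (454.4 + 1272)/EI = 1726/EI
A unit hogging moment at C produces rotation L₁/(3EI) + L₂/(3EI) = 6.167/EI.
Compatibility: M_C·(L₁+L₂)/(3EI) = θ_0, giving M_C = 279.9 kN·m (hogging).
Span AC, ΣM about A with M_C applied at C: R_C^{AC}·7.5 = 886.7 + 279.9, so R_C^{AC} = 155.5 kN and R_A = 172.2 − 155.5 = 16.7 kN.
Span CE, ΣM about E: R_C^{CE}·11 = 1144 + 279.9, so R_C^{CE} = 129.4 kN and R_E = 244 − 129.4 = 114.6 kN.
R_C = 155.5 + 129.4 = 285 kN.

R_C = 285 kN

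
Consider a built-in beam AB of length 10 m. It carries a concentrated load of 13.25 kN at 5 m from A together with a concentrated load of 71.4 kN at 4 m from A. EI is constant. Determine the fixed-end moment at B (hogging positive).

Release both end moments; the primary structure is a simply-supported span AB with redundants M_A and M_B.
On the primary (simply-supported) span, the end slopes from the loading are:
  at A: point load 13.25 at a = 5: Pab(L + b)/(6LEI) = 82.81/EI
  at B: point load 13.25 at a = 5: Pab(L + a)/(6LEI) = 82.81/EI
  at A: point load 71.4 at a = 4: Pab(L + b)/(6LEI) = 457/EI
  at B: point load 71.4 at a = 4: Pab(L + a)/(6LEI) = 399.8/EI
  θ_A0 = 539.8/EI,  θ_B0 = 482.7/EI
Flexibility coefficients: a unit moment at one end gives L/(3EI) there and L/(6EI) at the far end, so f₁₁ = f₂₂ = 3.333/EI and f₁₂ = f₂₁ = 1.667/EI.
Compatibility — zero rotation at each built-in end:
  3.333 M_A + 1.667 M_B = 539.8
  1.667 M_A + 3.333 M_B = 482.7
Solving the pair gives M_A = 119.4 kN·m and M_B = 85.11 kN·m (hogging).

M_B = 85.11 kN·m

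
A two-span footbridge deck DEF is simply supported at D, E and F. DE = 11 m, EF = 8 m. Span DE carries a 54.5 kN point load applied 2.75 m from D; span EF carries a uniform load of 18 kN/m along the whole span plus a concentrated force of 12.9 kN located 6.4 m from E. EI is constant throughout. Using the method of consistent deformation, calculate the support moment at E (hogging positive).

Take M_E as the redundant. Released structure: two simple spans DE and EF with a hinge at E.
End slopes at the hinge E, treating each span as simply supported:
  span DE: point load 54.5 at a = 2.75: Pab(L + a)/(6LEI) = 257.6/EI
  span EF: UDL 18: wL³/(24EI) = 384/EI
  span EF: point load 12.9 at a = 6.4: Pab(L + b)/(6LEI) = 26.42/EI
  relative rotation θ_0 = (257.6 + 410.4)/EI = 668/EI
A unit hogging moment at E produces rotation L₁/(3EI) + L₂/(3EI) = 6.333/EI.
Compatibility: M_E·(L₁+L₂)/(3EI) = θ_0, giving M_E = 105.5 kN·m (hogging).

M_E = 105.5 kN·m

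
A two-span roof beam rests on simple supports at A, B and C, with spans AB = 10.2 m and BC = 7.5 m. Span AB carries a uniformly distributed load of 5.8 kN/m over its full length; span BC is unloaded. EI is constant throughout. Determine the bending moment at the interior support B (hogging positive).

M_B = 43.47 kN·m

Release continuity at B by inserting a hinge; the redundant is the internal moment M_B. The primary structure is two simply-supported spans AB and BC.
End slopes at the hinge B, treating each span as simply supported:
  span AB: UDL 5.8: wL³/(24EI) = 256.5/EI
  relative rotation θ_0 = (256.5 + 0)/EI = 256.5/EI
A unit hogging moment at B produces rotation L₁/(3EI) + L₂/(3EI) = 5.9/EI.
Slope continuity at B: θ_0 = M_B·5.9/EI, so M_B = 256.5/5.9 = 43.47 kN·m (hogging).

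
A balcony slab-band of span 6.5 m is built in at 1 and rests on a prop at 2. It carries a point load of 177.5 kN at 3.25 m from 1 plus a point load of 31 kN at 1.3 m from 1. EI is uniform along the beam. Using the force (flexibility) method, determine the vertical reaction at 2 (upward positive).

Choose R_2 as the redundant. The primary structure is the cantilever fixed at 1.
Downward deflection at the released point 2 due to the loads:
  point load 177.5 at a = 3.25: Pa²(3L − a)/(6EI) = 5078/EI
  point load 31 at a = 1.3: Pa²(3L − a)/(6EI) = 158.9/EI
  δ_0 = 5237/EI
Tip deflection under a unit load at 2: L³/(3EI) = 91.54/EI.
The prop prevents deflection at 2: R_2 = δ_0/δ_{22} = 5237/91.54 = 57.2 kN.

R_2 = 57.2 kN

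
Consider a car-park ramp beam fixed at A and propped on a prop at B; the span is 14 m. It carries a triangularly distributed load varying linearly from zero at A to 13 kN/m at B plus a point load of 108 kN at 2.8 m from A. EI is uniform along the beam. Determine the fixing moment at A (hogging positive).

Take the reaction at B as the redundant and release it; the primary structure is a cantilever fixed at A.
Deflection at B on the released cantilever, summing each load's contribution:
  triangular load, peak 13 at the free end: 11w₀L⁴/(120EI) = 45779/EI
  point load 108 at a = 2.8: Pa²(3L − a)/(6EI) = 5532/EI
  δ_0 = 51311/EI
Flexibility coefficient — unit upward force at B: δ_{BB} = L³/(3EI) = 914.7/EI.
The prop prevents deflection at B: R_B = δ_0/δ_{BB} = 51311/914.7 = 56.1 kN.
Moment equilibrium about A: M_A = Σ(load moments about A) − R_B·L = 1152 − 56.1×14 = 366.4 kN·m.

M_A = 366.4 kN·m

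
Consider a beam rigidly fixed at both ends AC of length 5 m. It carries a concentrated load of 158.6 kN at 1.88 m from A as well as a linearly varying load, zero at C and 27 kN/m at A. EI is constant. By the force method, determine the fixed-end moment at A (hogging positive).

M_A = 149.8 kN·m

Take the two fixed-end moments M_A, M_C as redundants; the released structure is the simple span AC.
End rotations of the released simple span under the applied load (×1/EI):
  at A: point load 158.6 at a = 1.88: Pab(L + b)/(6LEI) = 251.8/EI
  at C: point load 158.6 at a = 1.88: Pab(L + a)/(6LEI) = 213.3/EI
  at A: triangular load, peak 27: w₀L³/(45EI) = 75/EI
  at C: triangular load, peak 27: 7w₀L³/(360EI) = 65.62/EI
  θ_A0 = 326.8/EI,  θ_C0 = 279/EI
Flexibility coefficients: a unit moment at one end gives L/(3EI) there and L/(6EI) at the far end, so f₁₁ = f₂₂ = 1.667/EI and f₁₂ = f₂₁ = 0.8333/EI.
Compatibility — zero rotation at each built-in end:
  1.667 M_A + 0.8333 M_C = 326.8
  0.8333 M_A + 1.667 M_C = 279
Solving the pair gives M_A = 149.8 kN·m and M_C = 92.46 kN·m (hogging).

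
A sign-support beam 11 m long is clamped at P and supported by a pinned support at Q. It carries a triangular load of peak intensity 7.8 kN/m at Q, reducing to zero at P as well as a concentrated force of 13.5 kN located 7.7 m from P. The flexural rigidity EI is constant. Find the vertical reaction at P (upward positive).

R_P = 25.2 kN

Choose R_Q as the redundant. The primary structure is the cantilever fixed at P.
Deflection at Q on the released cantilever, summing each load's contribution:
  triangular load, peak 7.8 at the free end: 11w₀L⁴/(120EI) = 10468/EI
  point load 13.5 at a = 7.7: Pa²(3L − a)/(6EI) = 3375/EI
  δ_0 = 13843/EI
Flexibility coefficient — unit upward force at Q: δ_{QQ} = L³/(3EI) = 443.7/EI.
Compatibility at Q: δ_0 − R_Q·δ_{QQ} = 0, so R_Q = 13843/443.7 = 31.2 kN.
Vertical equilibrium: R_P = ΣP − R_Q = 56.4 − 31.2 = 25.2 kN.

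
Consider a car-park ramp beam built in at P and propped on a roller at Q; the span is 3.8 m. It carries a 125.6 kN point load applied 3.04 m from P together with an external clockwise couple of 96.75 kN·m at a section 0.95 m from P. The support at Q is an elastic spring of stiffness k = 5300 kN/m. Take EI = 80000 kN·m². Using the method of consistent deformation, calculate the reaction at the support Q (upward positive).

Take the reaction at Q as the redundant and release it; the primary structure is a cantilever fixed at P.
Deflection at Q on the released cantilever, summing each load's contribution:
  point load 125.6 at a = 3.04: Pa²(3L − a)/(6EI) = 1617/EI
  clockwise couple 96.75 at a = 0.95: M₀a(2L − a)/(2EI) = 305.6/EI
  δ_0 = 1923/EI
Flexibility coefficient — unit upward force at Q: δ_{QQ} = L³/(3EI) = 18.29/EI.
With EI = 80000 kN·m²: δ_0 = 0.024036 m and δ_{QQ} = 0.000229 m/kN.
Compatibility — the spring shortens by R_Q/k under the reaction it provides: δ_0 − R_Q·δ_{QQ} = R_Q/k. With 1/k = 0.000189 m/kN, R_Q = δ_0 / (δ_{QQ} + 1/k) = 0.024036 / (0.000229 + 0.000189) = 57.6 kN.

R_Q = 57.6 kN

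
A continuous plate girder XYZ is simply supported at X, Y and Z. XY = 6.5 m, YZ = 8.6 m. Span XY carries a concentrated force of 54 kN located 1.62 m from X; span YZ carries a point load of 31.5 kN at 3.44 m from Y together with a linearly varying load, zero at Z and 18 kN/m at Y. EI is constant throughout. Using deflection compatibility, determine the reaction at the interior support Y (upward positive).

Insert a hinge at Y; M_Y is the redundant, and each span becomes simply supported.
Discontinuity in slope at Y on the released structure — sum the simple-span end rotations:
  span XY: point load 54 at a = 1.62: Pab(L + a)/(6LEI) = 88.88/EI
  span YZ: point load 31.5 at a = 3.44: Pab(L + b)/(6LEI) = 149.1/EI
  span YZ: triangular load, peak 18: w₀L³/(45EI) = 254.4/EI
  relative rotation θ_0 = (88.88 + 403.5)/EI = 492.4/EI
A unit hogging moment at Y produces rotation L₁/(3EI) + L₂/(3EI) = 5.033/EI.
Slope continuity at Y: θ_0 = M_Y·5.033/EI, so M_Y = 492.4/5.033 = 97.83 kN·m (hogging).
Span XY, ΣM about X with M_Y applied at Y: R_Y^{XY}·6.5 = 87.48 + 97.83, so R_Y^{XY} = 28.51 kN and R_X = 54 − 28.51 = 25.49 kN.
Span YZ, ΣM about Z: R_Y^{YZ}·8.6 = 606.3 + 97.83, so R_Y^{YZ} = 81.88 kN and R_Z = 108.9 − 81.88 = 27.02 kN.
R_Y = 28.51 + 81.88 = 110.4 kN.

R_Y = 110.4 kN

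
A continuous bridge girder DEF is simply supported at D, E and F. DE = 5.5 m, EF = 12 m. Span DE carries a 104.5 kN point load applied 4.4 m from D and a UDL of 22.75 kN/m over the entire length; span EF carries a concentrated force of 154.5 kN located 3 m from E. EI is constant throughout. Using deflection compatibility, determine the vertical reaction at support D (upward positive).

Take M_E as the redundant. Released structure: two simple spans DE and EF with a hinge at E.
Discontinuity in slope at E on the released structure — sum the simple-span end rotations:
  span DE: point load 104.5 at a = 4.4: Pab(L + a)/(6LEI) = 151.7/EI
  span DE: UDL 22.75: wL³/(24EI) = 157.7/EI
  span EF: point load 154.5 at a = 3: Pab(L + b)/(6LEI) = 1217/EI
  relative rotation θ_0 = (309.4 + 1217)/EI = 1526/EI
A unit hogging moment at E produces rotation L₁/(3EI) + L₂/(3EI) = 5.833/EI.
Slope continuity at E: θ_0 = M_E·5.833/EI, so M_E = 1526/5.833 = 261.6 kN·m (hogging).
Span DE, ΣM about D with M_E applied at E: R_E^{DE}·5.5 = 803.9 + 261.6, so R_E^{DE} = 193.7 kN and R_D = 229.6 − 193.7 = 35.89 kN.

R_D = 35.89 kN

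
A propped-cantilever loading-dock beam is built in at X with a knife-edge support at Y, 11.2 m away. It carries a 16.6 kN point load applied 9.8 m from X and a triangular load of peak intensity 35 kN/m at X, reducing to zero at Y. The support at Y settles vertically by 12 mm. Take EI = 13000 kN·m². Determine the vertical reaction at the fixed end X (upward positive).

R_X = 160.2 kN

Release the roller at Y. Primary structure: cantilever fixed at X.
Downward deflection at the released point Y due to the loads:
  point load 16.6 at a = 9.8: Pa²(3L − a)/(6EI) = 6324/EI
  triangular load, peak 35 at the fixed end: w₀L⁴/(30EI) = 18358/EI
  δ_0 = 24682/EI
Tip deflection under a unit load at Y: L³/(3EI) = 468.3/EI.
With EI = 13000 kN·m²: δ_0 = 1.8986 m and δ_{YY} = 0.036024 m/kN.
Compatibility — the beam at Y must follow the support down by 0.012 m: δ_0 − R_Y·δ_{YY} = 0.012, so R_Y = (1.8986 − 0.012)/0.036024 = 52.37 kN.
Vertical equilibrium: R_X = ΣP − R_Y = 212.6 − 52.37 = 160.2 kN.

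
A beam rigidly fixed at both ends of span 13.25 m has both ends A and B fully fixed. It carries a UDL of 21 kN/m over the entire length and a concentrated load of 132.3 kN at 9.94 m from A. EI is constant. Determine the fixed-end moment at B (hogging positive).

M_B = 553.7 kN·m

Release both end moments; the primary structure is a simply-supported span AB with redundants M_A and M_B.
Simple-span end rotations at A and B under the given loads:
  at A: UDL 21: wL³/(24EI) = 2035/EI
  at B: UDL 21: wL³/(24EI) = 2035/EI
  at A: point load 132.3 at a = 9.94: Pab(L + b)/(6LEI) = 906.7/EI
  at B: point load 132.3 at a = 9.94: Pab(L + a)/(6LEI) = 1270/EI
  θ_A0 = 2942/EI,  θ_B0 = 3305/EI
Flexibility coefficients: a unit moment at one end gives L/(3EI) there and L/(6EI) at the far end, so f₁₁ = f₂₂ = 4.417/EI and f₁₂ = f₂₁ = 2.208/EI.
Compatibility — zero rotation at each built-in end:
  4.417 M_A + 2.208 M_B = 2942
  2.208 M_A + 4.417 M_B = 3305
Solving the pair gives M_A = 389.3 kN·m and M_B = 553.7 kN·m (hogging).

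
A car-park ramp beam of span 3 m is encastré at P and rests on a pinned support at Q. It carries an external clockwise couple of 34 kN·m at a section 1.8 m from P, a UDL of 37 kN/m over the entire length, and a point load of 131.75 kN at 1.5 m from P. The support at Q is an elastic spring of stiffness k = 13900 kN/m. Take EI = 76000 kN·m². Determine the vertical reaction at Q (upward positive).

Take the reaction at Q as the redundant and release it; the primary structure is a cantilever fixed at P.
Downward deflection at the released point Q due to the loads:
  clockwise couple 34 at a = 1.8: M₀a(2L − a)/(2EI) = 128.5/EI
  UDL 37: wL⁴/(8EI) = 374.6/EI
  point load 131.75 at a = 1.5: Pa²(3L − a)/(6EI) = 370.5/EI
  δ_0 = 873.7/EI
Tip deflection under a unit load at Q: L³/(3EI) = 9/EI.
With EI = 76000 kN·m²: δ_0 = 0.011496 m and δ_{QQ} = 0.000118 m/kN.
Compatibility — the spring shortens by R_Q/k under the reaction it provides: δ_0 − R_Q·δ_{QQ} = R_Q/k. With 1/k = 0.000072 m/kN, R_Q = δ_0 / (δ_{QQ} + 1/k) = 0.011496 / (0.000118 + 0.000072) = 60.39 kN.

R_Q = 60.39 kN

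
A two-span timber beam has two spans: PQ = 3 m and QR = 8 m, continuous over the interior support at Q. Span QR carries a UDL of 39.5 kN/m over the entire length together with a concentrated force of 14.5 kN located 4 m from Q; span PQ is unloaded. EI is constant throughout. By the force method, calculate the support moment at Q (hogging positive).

M_Q = 245.6 kN·m

Insert a hinge at Q; M_Q is the redundant, and each span becomes simply supported.
End slopes at the hinge Q, treating each span as simply supported:
  span QR: UDL 39.5: wL³/(24EI) = 842.7/EI
  span QR: point load 14.5 at a = 4: Pab(L + b)/(6LEI) = 58/EI
  relative rotation θ_0 = (0 + 900.7)/EI = 900.7/EI
A unit hogging moment at Q produces rotation L₁/(3EI) + L₂/(3EI) = 3.667/EI.
Slope continuity at Q: θ_0 = M_Q·3.667/EI, so M_Q = 900.7/3.667 = 245.6 kN·m (hogging).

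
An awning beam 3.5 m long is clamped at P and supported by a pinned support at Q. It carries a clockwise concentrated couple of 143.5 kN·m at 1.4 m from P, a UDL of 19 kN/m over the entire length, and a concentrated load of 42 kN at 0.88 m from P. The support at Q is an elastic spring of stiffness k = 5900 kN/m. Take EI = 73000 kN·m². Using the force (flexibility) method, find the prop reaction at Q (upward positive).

Take the reaction at Q as the redundant and release it; the primary structure is a cantilever fixed at P.
Free-end deflection of the primary structure under the applied loading (downward +):
  clockwise couple 143.5 at a = 1.4: M₀a(2L − a)/(2EI) = 562.5/EI
  UDL 19: wL⁴/(8EI) = 356.4/EI
  point load 42 at a = 0.88: Pa²(3L − a)/(6EI) = 52.15/EI
  δ_0 = 971.1/EI
Tip deflection under a unit load at Q: L³/(3EI) = 14.29/EI.
With EI = 73000 kN·m²: δ_0 = 0.013302 m and δ_{QQ} = 0.000196 m/kN.
Compatibility — the spring shortens by R_Q/k under the reaction it provides: δ_0 − R_Q·δ_{QQ} = R_Q/k. With 1/k = 0.000169 m/kN, R_Q = δ_0 / (δ_{QQ} + 1/k) = 0.013302 / (0.000196 + 0.000169) = 36.42 kN.

R_Q = 36.42 kN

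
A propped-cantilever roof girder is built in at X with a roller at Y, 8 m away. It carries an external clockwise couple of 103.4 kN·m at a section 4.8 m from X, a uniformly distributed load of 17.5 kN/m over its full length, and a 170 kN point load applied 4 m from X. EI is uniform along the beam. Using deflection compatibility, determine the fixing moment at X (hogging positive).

M_X = 368.1 kN·m

Release the roller at Y. Primary structure: cantilever fixed at X.
Primary-structure tip deflection at Y by superposition:
  clockwise couple 103.4 at a = 4.8: M₀a(2L − a)/(2EI) = 2779/EI
  UDL 17.5: wL⁴/(8EI) = 8960/EI
  point load 170 at a = 4: Pa²(3L − a)/(6EI) = 9067/EI
  δ_0 = 20806/EI
Flexibility coefficient — unit upward force at Y: δ_{YY} = L³/(3EI) = 170.7/EI.
The prop prevents deflection at Y: R_Y = δ_0/δ_{YY} = 20806/170.7 = 121.9 kN.
Moment equilibrium about X: M_X = Σ(load moments about X) − R_Y·L = 1343 − 121.9×8 = 368.1 kN·m.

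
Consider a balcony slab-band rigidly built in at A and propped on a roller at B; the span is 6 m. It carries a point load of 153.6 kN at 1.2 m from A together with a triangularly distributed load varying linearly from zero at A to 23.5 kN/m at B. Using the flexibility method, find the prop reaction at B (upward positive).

R_B = 47.38 kN

Choose R_B as the redundant. The primary structure is the cantilever fixed at A.
Downward deflection at the released point B due to the loads:
  point load 153.6 at a = 1.2: Pa²(3L − a)/(6EI) = 619.3/EI
  triangular load, peak 23.5 at the free end: 11w₀L⁴/(120EI) = 2792/EI
  δ_0 = 3411/EI
Flexibility coefficient — unit upward force at B: δ_{BB} = L³/(3EI) = 72/EI.
Compatibility at B: δ_0 − R_B·δ_{BB} = 0, so R_B = 3411/72 = 47.38 kN.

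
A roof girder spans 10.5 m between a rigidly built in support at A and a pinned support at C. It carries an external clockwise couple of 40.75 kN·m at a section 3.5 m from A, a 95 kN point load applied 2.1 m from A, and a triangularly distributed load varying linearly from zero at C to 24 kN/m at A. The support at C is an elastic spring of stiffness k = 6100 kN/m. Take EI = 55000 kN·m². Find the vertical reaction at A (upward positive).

Choose R_C as the redundant. The primary structure is the cantilever fixed at A.
Downward deflection at the released point C due to the loads:
  clockwise couple 40.75 at a = 3.5: M₀a(2L − a)/(2EI) = 1248/EI
  point load 95 at a = 2.1: Pa²(3L − a)/(6EI) = 2053/EI
  triangular load, peak 24 at the fixed end: w₀L⁴/(30EI) = 9724/EI
  δ_0 = 13025/EI
Flexibility coefficient — unit upward force at C: δ_{CC} = L³/(3EI) = 385.9/EI.
With EI = 55000 kN·m²: δ_0 = 0.23682 m and δ_{CC} = 0.007016 m/kN.
Compatibility — the spring shortens by R_C/k under the reaction it provides: δ_0 − R_C·δ_{CC} = R_C/k. With 1/k = 0.000164 m/kN, R_C = δ_0 / (δ_{CC} + 1/k) = 0.23682 / (0.007016 + 0.000164) = 32.98 kN.
Vertical equilibrium: R_A = ΣP − R_C = 221 − 32.98 = 188 kN.

R_A = 188 kN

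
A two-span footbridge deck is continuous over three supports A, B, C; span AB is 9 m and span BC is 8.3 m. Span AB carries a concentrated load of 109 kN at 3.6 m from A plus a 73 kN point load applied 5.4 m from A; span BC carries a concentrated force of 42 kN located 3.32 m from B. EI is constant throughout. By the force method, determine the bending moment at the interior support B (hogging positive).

M_B = 183.5 kN·m

Take M_B as the redundant. Released structure: two simple spans AB and BC with a hinge at B.
Discontinuity in slope at B on the released structure — sum the simple-span end rotations:
  span AB: point load 109 at a = 3.6: Pab(L + a)/(6LEI) = 494.4/EI
  span AB: point load 73 at a = 5.4: Pab(L + a)/(6LEI) = 378.4/EI
  span BC: point load 42 at a = 3.32: Pab(L + b)/(6LEI) = 185.2/EI
  relative rotation θ_0 = (872.9 + 185.2)/EI = 1058/EI
A unit hogging moment at B produces rotation L₁/(3EI) + L₂/(3EI) = 5.767/EI.
Compatibility: M_B·(L₁+L₂)/(3EI) = θ_0, giving M_B = 183.5 kN·m (hogging).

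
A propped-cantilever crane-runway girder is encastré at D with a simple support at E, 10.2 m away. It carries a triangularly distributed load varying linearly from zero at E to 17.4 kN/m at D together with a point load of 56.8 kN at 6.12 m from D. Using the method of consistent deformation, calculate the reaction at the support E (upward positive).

Remove the prop at E; the released (primary) structure is a cantilever built in at D.
Primary-structure tip deflection at E by superposition:
  triangular load, peak 17.4 at the fixed end: w₀L⁴/(30EI) = 6278/EI
  point load 56.8 at a = 6.12: Pa²(3L − a)/(6EI) = 8680/EI
  δ_0 = 14958/EI
Tip deflection under a unit load at E: L³/(3EI) = 353.7/EI.
Compatibility at E: δ_0 − R_E·δ_{EE} = 0, so R_E = 14958/353.7 = 42.29 kN.

R_E = 42.29 kN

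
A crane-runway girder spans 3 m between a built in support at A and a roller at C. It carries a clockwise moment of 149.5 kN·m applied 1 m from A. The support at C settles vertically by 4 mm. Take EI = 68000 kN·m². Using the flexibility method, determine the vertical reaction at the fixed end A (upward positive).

R_A = -11.31 kN

Release the roller at C. Primary structure: cantilever fixed at A.
Primary-structure tip deflection at C by superposition:
  clockwise couple 149.5 at a = 1: M₀a(2L − a)/(2EI) = 373.8/EI
Tip deflection under a unit load at C: L³/(3EI) = 9/EI.
With EI = 68000 kN·m²: δ_0 = 0.005496 m and δ_{CC} = 0.000132 m/kN.
Compatibility — the beam at C must follow the support down by 0.004 m: δ_0 − R_C·δ_{CC} = 0.004, so R_C = (0.005496 − 0.004)/0.000132 = 11.31 kN.
Vertical equilibrium: R_A = ΣP − R_C = 0 − 11.31 = -11.31 kN.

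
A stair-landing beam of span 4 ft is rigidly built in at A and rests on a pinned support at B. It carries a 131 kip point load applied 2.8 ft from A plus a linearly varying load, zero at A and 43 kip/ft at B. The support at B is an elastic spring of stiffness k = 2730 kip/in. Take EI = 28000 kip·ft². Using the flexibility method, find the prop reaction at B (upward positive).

R_B = 116.5 kip

Remove the prop at B; the released (primary) structure is a cantilever built in at A.
Deflection at B on the released cantilever, summing each load's contribution:
  point load 131 at a = 2.8: Pa²(3L − a)/(6EI) = 1575/EI
  triangular load, peak 43 at the free end: 11w₀L⁴/(120EI) = 1009/EI
  δ_0 = 2584/EI
Tip deflection under a unit load at B: L³/(3EI) = 21.33/EI.
With EI = 28000 kip·ft²: δ_0 = 0.092281 ft and δ_{BB} = 0.000762 ft/kip.
Compatibility — the spring shortens by R_B/k under the reaction it provides: δ_0 − R_B·δ_{BB} = R_B/k. With 1/k = 1/(2730×12) ft/kip = 0.000031 ft/kip, R_B = δ_0 / (δ_{BB} + 1/k) = 0.092281 / (0.000762 + 0.000031) = 116.5 kip.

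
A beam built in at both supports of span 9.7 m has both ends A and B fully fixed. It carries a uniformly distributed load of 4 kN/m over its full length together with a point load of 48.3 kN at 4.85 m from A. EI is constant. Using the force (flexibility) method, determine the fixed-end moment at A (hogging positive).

M_A = 89.93 kN·m

Take the two fixed-end moments M_A, M_B as redundants; the released structure is the simple span AB.
On the primary (simply-supported) span, the end slopes from the loading are:
  at A: UDL 4: wL³/(24EI) = 152.1/EI
  at B: UDL 4: wL³/(24EI) = 152.1/EI
  at A: point load 48.3 at a = 4.85: Pab(L + b)/(6LEI) = 284/EI
  at B: point load 48.3 at a = 4.85: Pab(L + a)/(6LEI) = 284/EI
  θ_A0 = 436.1/EI,  θ_B0 = 436.1/EI
Flexibility coefficients: a unit moment at one end gives L/(3EI) there and L/(6EI) at the far end, so f₁₁ = f₂₂ = 3.233/EI and f₁₂ = f₂₁ = 1.617/EI.
Compatibility — zero rotation at each built-in end:
  3.233 M_A + 1.617 M_B = 436.1
  1.617 M_A + 3.233 M_B = 436.1
Solving the pair gives M_A = 89.93 kN·m and M_B = 89.93 kN·m (hogging).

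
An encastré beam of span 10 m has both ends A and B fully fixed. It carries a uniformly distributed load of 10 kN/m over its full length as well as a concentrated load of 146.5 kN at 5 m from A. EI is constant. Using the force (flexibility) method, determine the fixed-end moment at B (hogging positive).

M_B = 266.5 kN·m

Release both end moments; the primary structure is a simply-supported span AB with redundants M_A and M_B.
End rotations of the released simple span under the applied load (×1/EI):
  at A: UDL 10: wL³/(24EI) = 416.7/EI
  at B: UDL 10: wL³/(24EI) = 416.7/EI
  at A: point load 146.5 at a = 5: Pab(L + b)/(6LEI) = 915.6/EI
  at B: point load 146.5 at a = 5: Pab(L + a)/(6LEI) = 915.6/EI
  θ_A0 = 1332/EI,  θ_B0 = 1332/EI
Flexibility coefficients: a unit moment at one end gives L/(3EI) there and L/(6EI) at the far end, so f₁₁ = f₂₂ = 3.333/EI and f₁₂ = f₂₁ = 1.667/EI.
Compatibility — zero rotation at each built-in end:
  3.333 M_A + 1.667 M_B = 1332
  1.667 M_A + 3.333 M_B = 1332
Solving the pair gives M_A = 266.5 kN·m and M_B = 266.5 kN·m (hogging).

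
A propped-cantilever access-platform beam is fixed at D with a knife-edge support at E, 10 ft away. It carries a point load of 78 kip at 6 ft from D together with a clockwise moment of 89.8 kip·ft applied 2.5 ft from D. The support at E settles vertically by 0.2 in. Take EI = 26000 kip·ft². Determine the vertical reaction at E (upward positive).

Release the roller at E. Primary structure: cantilever fixed at D.
Downward deflection at the released point E due to the loads:
  point load 78 at a = 6: Pa²(3L − a)/(6EI) = 11232/EI
  clockwise couple 89.8 at a = 2.5: M₀a(2L − a)/(2EI) = 1964/EI
  δ_0 = 13196/EI
Flexibility coefficient — unit upward force at E: δ_{EE} = L³/(3EI) = 333.3/EI.
With EI = 26000 kip·ft²: δ_0 = 0.50755 ft and δ_{EE} = 0.012821 ft/kip.
Compatibility — the beam at E must follow the support down by 0.01667 ft: δ_0 − R_E·δ_{EE} = 0.01667, so R_E = (0.50755 − 0.01667)/0.012821 = 38.29 kip.

R_E = 38.29 kip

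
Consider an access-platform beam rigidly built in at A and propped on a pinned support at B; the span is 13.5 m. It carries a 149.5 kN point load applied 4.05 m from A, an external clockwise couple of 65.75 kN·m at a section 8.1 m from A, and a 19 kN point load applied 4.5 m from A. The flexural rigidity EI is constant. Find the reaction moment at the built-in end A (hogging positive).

Take the reaction at B as the redundant and release it; the primary structure is a cantilever fixed at A.
Deflection at B on the released cantilever, summing each load's contribution:
  point load 149.5 at a = 4.05: Pa²(3L − a)/(6EI) = 14897/EI
  clockwise couple 65.75 at a = 8.1: M₀a(2L − a)/(2EI) = 5033/EI
  point load 19 at a = 4.5: Pa²(3L − a)/(6EI) = 2308/EI
  δ_0 = 22238/EI
Tip deflection under a unit load at B: L³/(3EI) = 820.1/EI.
Compatibility at B: δ_0 − R_B·δ_{BB} = 0, so R_B = 22238/820.1 = 27.12 kN.
Moment equilibrium about A: M_A = Σ(load moments about A) − R_B·L = 756.7 − 27.12×13.5 = 390.7 kN·m.

M_A = 390.7 kN·m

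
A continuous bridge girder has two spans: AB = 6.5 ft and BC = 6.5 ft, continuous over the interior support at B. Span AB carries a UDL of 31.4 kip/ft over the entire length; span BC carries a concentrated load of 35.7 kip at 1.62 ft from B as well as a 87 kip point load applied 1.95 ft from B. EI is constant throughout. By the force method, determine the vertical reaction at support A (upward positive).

R_A = 78.61 kip

Take M_B as the redundant. Released structure: two simple spans AB and BC with a hinge at B.
End slopes at the hinge B, treating each span as simply supported:
  span AB: UDL 31.4: wL³/(24EI) = 359.3/EI
  span BC: point load 35.7 at a = 1.62: Pab(L + b)/(6LEI) = 82.35/EI
  span BC: point load 87 at a = 1.95: Pab(L + b)/(6LEI) = 218.7/EI
  relative rotation θ_0 = (359.3 + 301.1)/EI = 660.4/EI
A unit hogging moment at B produces rotation L₁/(3EI) + L₂/(3EI) = 4.333/EI.
Compatibility: M_B·(L₁+L₂)/(3EI) = θ_0, giving M_B = 152.4 kip·ft (hogging).
Span AB, ΣM about A with M_B applied at B: R_B^{AB}·6.5 = 663.3 + 152.4, so R_B^{AB} = 125.5 kip and R_A = 204.1 − 125.5 = 78.61 kip.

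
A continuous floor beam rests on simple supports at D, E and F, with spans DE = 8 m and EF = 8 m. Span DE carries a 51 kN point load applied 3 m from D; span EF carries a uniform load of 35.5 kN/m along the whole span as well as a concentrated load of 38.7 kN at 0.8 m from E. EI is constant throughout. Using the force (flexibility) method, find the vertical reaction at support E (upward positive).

R_E = 243 kN

Release continuity at E by inserting a hinge; the redundant is the internal moment M_E. The primary structure is two simply-supported spans DE and EF.
Discontinuity in slope at E on the released structure — sum the simple-span end rotations:
  span DE: point load 51 at a = 3: Pab(L + a)/(6LEI) = 175.3/EI
  span EF: UDL 35.5: wL³/(24EI) = 757.3/EI
  span EF: point load 38.7 at a = 0.8: Pab(L + b)/(6LEI) = 70.59/EI
  relative rotation θ_0 = (175.3 + 827.9)/EI = 1003/EI
A unit hogging moment at E produces rotation L₁/(3EI) + L₂/(3EI) = 5.333/EI.
Slope continuity at E: θ_0 = M_E·5.333/EI, so M_E = 1003/5.333 = 188.1 kN·m (hogging).
Span DE, ΣM about D with M_E applied at E: R_E^{DE}·8 = 153 + 188.1, so R_E^{DE} = 42.64 kN and R_D = 51 − 42.64 = 8.362 kN.
Span EF, ΣM about F: R_E^{EF}·8 = 1415 + 188.1, so R_E^{EF} = 200.3 kN and R_F = 322.7 − 200.3 = 122.4 kN.
R_E = 42.64 + 200.3 = 243 kN.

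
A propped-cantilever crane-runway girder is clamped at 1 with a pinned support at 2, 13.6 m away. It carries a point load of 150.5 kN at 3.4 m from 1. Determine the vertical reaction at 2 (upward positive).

Remove the prop at 2; the released (primary) structure is a cantilever built in at 1.
Deflection at 2 on the released cantilever, summing each load's contribution:
  point load 150.5 at a = 3.4: Pa²(3L − a)/(6EI) = 10845/EI
Tip deflection under a unit load at 2: L³/(3EI) = 838.5/EI.
Compatibility at 2: δ_0 − R_2·δ_{22} = 0, so R_2 = 10845/838.5 = 12.93 kN.

R_2 = 12.93 kN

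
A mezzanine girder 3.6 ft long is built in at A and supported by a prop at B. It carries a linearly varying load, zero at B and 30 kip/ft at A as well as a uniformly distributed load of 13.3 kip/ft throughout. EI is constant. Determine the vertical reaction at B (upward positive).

R_B = 28.75 kip

Choose R_B as the redundant. The primary structure is the cantilever fixed at A.
Primary-structure tip deflection at B by superposition:
  triangular load, peak 30 at the fixed end: w₀L⁴/(30EI) = 168/EI
  UDL 13.3: wL⁴/(8EI) = 279.2/EI
  δ_0 = 447.2/EI
Flexibility coefficient — unit upward force at B: δ_{BB} = L³/(3EI) = 15.55/EI.
Compatibility at B: δ_0 − R_B·δ_{BB} = 0, so R_B = 447.2/15.55 = 28.75 kip.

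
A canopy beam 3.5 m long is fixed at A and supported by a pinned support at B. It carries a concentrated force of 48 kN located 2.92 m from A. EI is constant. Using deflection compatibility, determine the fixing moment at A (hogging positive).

Release the roller at B. Primary structure: cantilever fixed at A.
Primary-structure tip deflection at B by superposition:
  point load 48 at a = 2.92: Pa²(3L − a)/(6EI) = 517/EI
Flexibility coefficient — unit upward force at B: δ_{BB} = L³/(3EI) = 14.29/EI.
Compatibility at B: δ_0 − R_B·δ_{BB} = 0, so R_B = 517/14.29 = 36.18 kN.
Moment equilibrium about A: M_A = Σ(load moments about A) − R_B·L = 140.2 − 36.18×3.5 = 13.54 kN·m.

M_A = 13.54 kN·m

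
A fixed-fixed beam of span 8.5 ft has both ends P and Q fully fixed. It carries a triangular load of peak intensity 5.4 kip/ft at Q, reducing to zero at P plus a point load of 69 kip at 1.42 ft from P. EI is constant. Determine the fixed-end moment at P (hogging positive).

M_P = 80.98 kip·ft

Release both end moments; the primary structure is a simply-supported span PQ with redundants M_P and M_Q.
End rotations of the released simple span under the applied load (×1/EI):
  at P: triangular load, peak 5.4: 7w₀L³/(360EI) = 64.48/EI
  at Q: triangular load, peak 5.4: w₀L³/(45EI) = 73.69/EI
  at P: point load 69 at a = 1.42: Pab(L + b)/(6LEI) = 211.9/EI
  at Q: point load 69 at a = 1.42: Pab(L + a)/(6LEI) = 134.9/EI
  θ_P0 = 276.4/EI,  θ_Q0 = 208.6/EI
Flexibility coefficients: a unit moment at one end gives L/(3EI) there and L/(6EI) at the far end, so f₁₁ = f₂₂ = 2.833/EI and f₁₂ = f₂₁ = 1.417/EI.
Compatibility — zero rotation at each built-in end:
  2.833 M_P + 1.417 M_Q = 276.4
  1.417 M_P + 2.833 M_Q = 208.6
Solving the pair gives M_P = 80.98 kip·ft and M_Q = 33.14 kip·ft (hogging).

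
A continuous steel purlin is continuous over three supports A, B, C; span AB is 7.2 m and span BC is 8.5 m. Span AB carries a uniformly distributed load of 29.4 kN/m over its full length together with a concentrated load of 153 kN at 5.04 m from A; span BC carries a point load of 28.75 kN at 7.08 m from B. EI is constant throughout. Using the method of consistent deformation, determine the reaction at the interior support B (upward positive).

R_B = 266 kN

Release continuity at B by inserting a hinge; the redundant is the internal moment M_B. The primary structure is two simply-supported spans AB and BC.
End slopes at the hinge B, treating each span as simply supported:
  span AB: UDL 29.4: wL³/(24EI) = 457.2/EI
  span AB: point load 153 at a = 5.04: Pab(L + a)/(6LEI) = 471.9/EI
  span BC: point load 28.75 at a = 7.08: Pab(L + b)/(6LEI) = 56.22/EI
  relative rotation θ_0 = (929.2 + 56.22)/EI = 985.4/EI
A unit hogging moment at B produces rotation L₁/(3EI) + L₂/(3EI) = 5.233/EI.
Compatibility: M_B·(L₁+L₂)/(3EI) = θ_0, giving M_B = 188.3 kN·m (hogging).
Span AB, ΣM about A with M_B applied at B: R_B^{AB}·7.2 = 1533 + 188.3, so R_B^{AB} = 239.1 kN and R_A = 364.7 − 239.1 = 125.6 kN.
Span BC, ΣM about C: R_B^{BC}·8.5 = 40.83 + 188.3, so R_B^{BC} = 26.95 kN and R_C = 28.75 − 26.95 = 1.795 kN.
R_B = 239.1 + 26.95 = 266 kN.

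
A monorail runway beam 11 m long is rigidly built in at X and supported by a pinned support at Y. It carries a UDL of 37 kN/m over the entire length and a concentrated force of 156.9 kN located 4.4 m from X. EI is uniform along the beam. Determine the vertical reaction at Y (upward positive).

Remove the prop at Y; the released (primary) structure is a cantilever built in at X.
Downward deflection at the released point Y due to the loads:
  UDL 37: wL⁴/(8EI) = 67715/EI
  point load 156.9 at a = 4.4: Pa²(3L − a)/(6EI) = 14479/EI
  δ_0 = 82194/EI
Flexibility coefficient — unit upward force at Y: δ_{YY} = L³/(3EI) = 443.7/EI.
Compatibility at Y: δ_0 − R_Y·δ_{YY} = 0, so R_Y = 82194/443.7 = 185.3 kN.

R_Y = 185.3 kN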